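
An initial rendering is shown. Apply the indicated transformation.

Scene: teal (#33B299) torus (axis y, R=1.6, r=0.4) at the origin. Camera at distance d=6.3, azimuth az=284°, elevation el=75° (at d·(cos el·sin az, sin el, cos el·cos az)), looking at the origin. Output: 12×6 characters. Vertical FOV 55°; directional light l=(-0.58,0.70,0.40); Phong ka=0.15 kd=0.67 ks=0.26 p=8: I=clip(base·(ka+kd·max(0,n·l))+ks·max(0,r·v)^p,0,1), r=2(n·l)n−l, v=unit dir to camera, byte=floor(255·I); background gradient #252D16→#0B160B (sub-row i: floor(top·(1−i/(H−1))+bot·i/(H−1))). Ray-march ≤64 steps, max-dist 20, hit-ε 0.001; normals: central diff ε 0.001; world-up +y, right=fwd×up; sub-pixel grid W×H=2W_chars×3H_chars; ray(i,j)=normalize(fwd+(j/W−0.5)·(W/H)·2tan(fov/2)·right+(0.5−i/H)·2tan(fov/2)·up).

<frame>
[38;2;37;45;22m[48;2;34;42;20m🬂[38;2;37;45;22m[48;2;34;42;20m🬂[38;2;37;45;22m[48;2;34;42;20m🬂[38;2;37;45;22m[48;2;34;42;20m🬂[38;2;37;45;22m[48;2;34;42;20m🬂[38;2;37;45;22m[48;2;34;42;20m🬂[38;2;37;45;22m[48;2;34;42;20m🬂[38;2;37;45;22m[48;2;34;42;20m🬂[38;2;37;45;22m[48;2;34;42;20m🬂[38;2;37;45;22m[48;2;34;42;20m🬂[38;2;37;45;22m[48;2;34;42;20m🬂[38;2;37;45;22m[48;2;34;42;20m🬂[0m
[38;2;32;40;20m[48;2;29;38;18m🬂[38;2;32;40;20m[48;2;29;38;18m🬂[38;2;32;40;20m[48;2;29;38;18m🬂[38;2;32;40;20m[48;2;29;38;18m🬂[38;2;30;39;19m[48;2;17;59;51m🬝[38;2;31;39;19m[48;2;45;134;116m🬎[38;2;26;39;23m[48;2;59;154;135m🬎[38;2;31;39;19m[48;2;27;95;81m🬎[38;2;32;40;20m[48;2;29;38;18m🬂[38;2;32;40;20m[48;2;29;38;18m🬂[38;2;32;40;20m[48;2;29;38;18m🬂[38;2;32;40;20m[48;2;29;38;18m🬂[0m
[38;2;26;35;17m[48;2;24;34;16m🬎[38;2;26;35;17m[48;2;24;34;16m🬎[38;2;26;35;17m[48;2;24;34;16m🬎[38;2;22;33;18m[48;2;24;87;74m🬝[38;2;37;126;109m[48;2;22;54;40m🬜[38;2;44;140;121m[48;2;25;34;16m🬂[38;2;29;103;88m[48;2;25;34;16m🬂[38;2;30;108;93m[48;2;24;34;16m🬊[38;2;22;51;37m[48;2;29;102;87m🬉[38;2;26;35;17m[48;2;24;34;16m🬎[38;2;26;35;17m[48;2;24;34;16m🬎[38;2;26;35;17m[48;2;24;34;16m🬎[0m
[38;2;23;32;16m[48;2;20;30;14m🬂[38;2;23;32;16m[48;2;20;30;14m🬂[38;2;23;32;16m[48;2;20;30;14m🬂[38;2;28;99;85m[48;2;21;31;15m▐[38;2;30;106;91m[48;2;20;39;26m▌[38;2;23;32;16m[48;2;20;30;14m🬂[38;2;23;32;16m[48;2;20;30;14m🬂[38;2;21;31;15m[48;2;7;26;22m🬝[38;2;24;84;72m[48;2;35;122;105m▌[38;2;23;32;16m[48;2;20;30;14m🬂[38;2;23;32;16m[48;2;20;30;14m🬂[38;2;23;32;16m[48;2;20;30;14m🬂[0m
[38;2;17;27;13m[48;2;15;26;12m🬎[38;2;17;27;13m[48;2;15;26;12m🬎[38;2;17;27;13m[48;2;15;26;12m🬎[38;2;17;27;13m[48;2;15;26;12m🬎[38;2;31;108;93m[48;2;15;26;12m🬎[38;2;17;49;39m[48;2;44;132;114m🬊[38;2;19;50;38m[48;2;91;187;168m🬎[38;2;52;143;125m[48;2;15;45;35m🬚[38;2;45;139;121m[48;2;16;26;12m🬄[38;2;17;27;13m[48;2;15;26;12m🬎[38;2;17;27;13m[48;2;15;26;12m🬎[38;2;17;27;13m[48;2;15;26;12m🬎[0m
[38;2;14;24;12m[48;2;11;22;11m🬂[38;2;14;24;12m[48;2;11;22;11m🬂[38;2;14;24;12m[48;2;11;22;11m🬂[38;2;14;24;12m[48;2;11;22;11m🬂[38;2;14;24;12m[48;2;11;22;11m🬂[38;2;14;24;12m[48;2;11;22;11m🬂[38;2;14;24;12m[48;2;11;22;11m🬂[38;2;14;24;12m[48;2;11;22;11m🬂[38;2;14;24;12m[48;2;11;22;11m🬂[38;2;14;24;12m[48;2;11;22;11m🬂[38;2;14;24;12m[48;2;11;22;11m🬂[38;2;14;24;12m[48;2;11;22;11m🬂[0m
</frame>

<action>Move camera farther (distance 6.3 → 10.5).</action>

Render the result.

<frame>
[38;2;37;45;22m[48;2;34;42;20m🬂[38;2;37;45;22m[48;2;34;42;20m🬂[38;2;37;45;22m[48;2;34;42;20m🬂[38;2;37;45;22m[48;2;34;42;20m🬂[38;2;37;45;22m[48;2;34;42;20m🬂[38;2;37;45;22m[48;2;34;42;20m🬂[38;2;37;45;22m[48;2;34;42;20m🬂[38;2;37;45;22m[48;2;34;42;20m🬂[38;2;37;45;22m[48;2;34;42;20m🬂[38;2;37;45;22m[48;2;34;42;20m🬂[38;2;37;45;22m[48;2;34;42;20m🬂[38;2;37;45;22m[48;2;34;42;20m🬂[0m
[38;2;32;40;20m[48;2;29;38;18m🬂[38;2;32;40;20m[48;2;29;38;18m🬂[38;2;32;40;20m[48;2;29;38;18m🬂[38;2;32;40;20m[48;2;29;38;18m🬂[38;2;32;40;20m[48;2;29;38;18m🬂[38;2;32;40;20m[48;2;29;38;18m🬂[38;2;32;40;20m[48;2;29;38;18m🬂[38;2;32;40;20m[48;2;29;38;18m🬂[38;2;32;40;20m[48;2;29;38;18m🬂[38;2;32;40;20m[48;2;29;38;18m🬂[38;2;32;40;20m[48;2;29;38;18m🬂[38;2;32;40;20m[48;2;29;38;18m🬂[0m
[38;2;26;35;17m[48;2;24;34;16m🬎[38;2;26;35;17m[48;2;24;34;16m🬎[38;2;26;35;17m[48;2;24;34;16m🬎[38;2;26;35;17m[48;2;24;34;16m🬎[38;2;26;35;17m[48;2;14;51;43m🬝[38;2;55;152;133m[48;2;26;51;34m🬖[38;2;37;130;111m[48;2;22;38;23m🬋[38;2;26;94;81m[48;2;26;35;17m🬱[38;2;26;35;17m[48;2;24;34;16m🬎[38;2;26;35;17m[48;2;24;34;16m🬎[38;2;26;35;17m[48;2;24;34;16m🬎[38;2;26;35;17m[48;2;24;34;16m🬎[0m
[38;2;23;32;16m[48;2;20;30;14m🬂[38;2;23;32;16m[48;2;20;30;14m🬂[38;2;23;32;16m[48;2;20;30;14m🬂[38;2;23;32;16m[48;2;20;30;14m🬂[38;2;25;91;78m[48;2;21;30;14m🬉[38;2;20;49;36m[48;2;29;100;86m🬨[38;2;19;30;16m[48;2;15;54;46m🬝[38;2;13;35;26m[48;2;42;130;113m🬣[38;2;23;32;16m[48;2;20;30;14m🬂[38;2;23;32;16m[48;2;20;30;14m🬂[38;2;23;32;16m[48;2;20;30;14m🬂[38;2;23;32;16m[48;2;20;30;14m🬂[0m
[38;2;17;27;13m[48;2;15;26;12m🬎[38;2;17;27;13m[48;2;15;26;12m🬎[38;2;17;27;13m[48;2;15;26;12m🬎[38;2;17;27;13m[48;2;15;26;12m🬎[38;2;17;27;13m[48;2;15;26;12m🬎[38;2;37;130;112m[48;2;16;26;12m🬁[38;2;54;155;135m[48;2;16;26;12m🬂[38;2;17;27;13m[48;2;15;26;12m🬎[38;2;17;27;13m[48;2;15;26;12m🬎[38;2;17;27;13m[48;2;15;26;12m🬎[38;2;17;27;13m[48;2;15;26;12m🬎[38;2;17;27;13m[48;2;15;26;12m🬎[0m
[38;2;14;24;12m[48;2;11;22;11m🬂[38;2;14;24;12m[48;2;11;22;11m🬂[38;2;14;24;12m[48;2;11;22;11m🬂[38;2;14;24;12m[48;2;11;22;11m🬂[38;2;14;24;12m[48;2;11;22;11m🬂[38;2;14;24;12m[48;2;11;22;11m🬂[38;2;14;24;12m[48;2;11;22;11m🬂[38;2;14;24;12m[48;2;11;22;11m🬂[38;2;14;24;12m[48;2;11;22;11m🬂[38;2;14;24;12m[48;2;11;22;11m🬂[38;2;14;24;12m[48;2;11;22;11m🬂[38;2;14;24;12m[48;2;11;22;11m🬂[0m
</frame>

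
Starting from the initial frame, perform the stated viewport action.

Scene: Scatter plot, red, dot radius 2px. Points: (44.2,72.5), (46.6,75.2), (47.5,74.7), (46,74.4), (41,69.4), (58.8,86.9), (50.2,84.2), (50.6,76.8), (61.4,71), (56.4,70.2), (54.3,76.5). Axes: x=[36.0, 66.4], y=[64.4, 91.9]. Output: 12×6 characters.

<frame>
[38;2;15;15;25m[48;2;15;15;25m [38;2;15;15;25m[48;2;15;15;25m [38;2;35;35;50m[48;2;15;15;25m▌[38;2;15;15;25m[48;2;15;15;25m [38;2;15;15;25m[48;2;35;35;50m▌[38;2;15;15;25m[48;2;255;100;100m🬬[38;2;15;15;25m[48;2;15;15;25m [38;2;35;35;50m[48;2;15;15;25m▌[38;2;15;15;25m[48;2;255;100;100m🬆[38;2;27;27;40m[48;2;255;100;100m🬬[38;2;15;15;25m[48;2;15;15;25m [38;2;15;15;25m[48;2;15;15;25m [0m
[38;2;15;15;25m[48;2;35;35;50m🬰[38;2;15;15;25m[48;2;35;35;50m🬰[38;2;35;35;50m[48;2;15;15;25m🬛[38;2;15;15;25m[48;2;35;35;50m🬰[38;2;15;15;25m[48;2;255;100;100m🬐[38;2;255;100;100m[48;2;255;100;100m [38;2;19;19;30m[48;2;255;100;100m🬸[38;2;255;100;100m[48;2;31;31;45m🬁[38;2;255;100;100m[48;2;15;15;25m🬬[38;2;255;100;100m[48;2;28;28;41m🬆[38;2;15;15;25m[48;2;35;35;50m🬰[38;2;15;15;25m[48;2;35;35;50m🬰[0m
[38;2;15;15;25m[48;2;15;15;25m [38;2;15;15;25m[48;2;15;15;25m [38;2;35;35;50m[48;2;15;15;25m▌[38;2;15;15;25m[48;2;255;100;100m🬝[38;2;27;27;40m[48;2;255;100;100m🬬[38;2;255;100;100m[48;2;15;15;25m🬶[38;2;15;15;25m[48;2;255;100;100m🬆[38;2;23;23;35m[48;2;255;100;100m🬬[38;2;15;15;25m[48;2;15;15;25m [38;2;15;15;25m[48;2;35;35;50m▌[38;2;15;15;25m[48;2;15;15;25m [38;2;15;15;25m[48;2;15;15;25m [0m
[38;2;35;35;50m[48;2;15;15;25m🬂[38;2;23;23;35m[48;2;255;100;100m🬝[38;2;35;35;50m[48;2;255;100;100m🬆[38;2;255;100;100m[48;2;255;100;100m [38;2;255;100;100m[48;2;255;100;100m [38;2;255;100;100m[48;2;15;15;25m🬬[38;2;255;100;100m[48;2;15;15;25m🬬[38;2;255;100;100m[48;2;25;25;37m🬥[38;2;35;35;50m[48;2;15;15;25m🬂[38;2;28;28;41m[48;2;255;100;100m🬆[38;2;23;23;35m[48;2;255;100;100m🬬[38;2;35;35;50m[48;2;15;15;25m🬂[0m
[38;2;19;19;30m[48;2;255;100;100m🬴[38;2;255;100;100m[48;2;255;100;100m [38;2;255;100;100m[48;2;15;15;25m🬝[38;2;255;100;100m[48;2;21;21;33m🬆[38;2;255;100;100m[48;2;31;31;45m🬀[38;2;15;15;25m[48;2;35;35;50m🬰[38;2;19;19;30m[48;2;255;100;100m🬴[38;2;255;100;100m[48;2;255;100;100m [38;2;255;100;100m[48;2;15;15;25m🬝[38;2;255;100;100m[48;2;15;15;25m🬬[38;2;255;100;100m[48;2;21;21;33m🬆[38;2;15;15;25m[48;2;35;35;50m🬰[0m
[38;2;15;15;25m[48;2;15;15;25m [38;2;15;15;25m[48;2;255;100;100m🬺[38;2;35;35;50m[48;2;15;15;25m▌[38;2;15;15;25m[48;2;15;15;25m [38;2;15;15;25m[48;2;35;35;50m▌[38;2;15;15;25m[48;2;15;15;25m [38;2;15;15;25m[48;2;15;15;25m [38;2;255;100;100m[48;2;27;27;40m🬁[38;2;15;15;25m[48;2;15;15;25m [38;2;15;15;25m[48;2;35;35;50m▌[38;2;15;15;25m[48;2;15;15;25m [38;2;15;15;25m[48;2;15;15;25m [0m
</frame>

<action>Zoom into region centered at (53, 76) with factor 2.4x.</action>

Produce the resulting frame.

<frame>
[38;2;15;15;25m[48;2;15;15;25m [38;2;15;15;25m[48;2;15;15;25m [38;2;35;35;50m[48;2;15;15;25m▌[38;2;15;15;25m[48;2;15;15;25m [38;2;15;15;25m[48;2;35;35;50m▌[38;2;15;15;25m[48;2;15;15;25m [38;2;15;15;25m[48;2;15;15;25m [38;2;35;35;50m[48;2;15;15;25m▌[38;2;15;15;25m[48;2;15;15;25m [38;2;15;15;25m[48;2;35;35;50m▌[38;2;15;15;25m[48;2;15;15;25m [38;2;15;15;25m[48;2;15;15;25m [0m
[38;2;15;15;25m[48;2;35;35;50m🬰[38;2;15;15;25m[48;2;35;35;50m🬰[38;2;35;35;50m[48;2;15;15;25m🬛[38;2;23;23;35m[48;2;255;100;100m🬝[38;2;15;15;25m[48;2;35;35;50m🬐[38;2;15;15;25m[48;2;35;35;50m🬰[38;2;23;23;35m[48;2;255;100;100m🬝[38;2;35;35;50m[48;2;15;15;25m🬛[38;2;15;15;25m[48;2;35;35;50m🬰[38;2;15;15;25m[48;2;35;35;50m🬐[38;2;15;15;25m[48;2;35;35;50m🬰[38;2;15;15;25m[48;2;35;35;50m🬰[0m
[38;2;15;15;25m[48;2;255;100;100m🬊[38;2;15;15;25m[48;2;15;15;25m [38;2;27;27;40m[48;2;255;100;100m🬴[38;2;255;100;100m[48;2;255;100;100m [38;2;255;100;100m[48;2;35;35;50m🬛[38;2;15;15;25m[48;2;255;100;100m🬴[38;2;255;100;100m[48;2;255;100;100m [38;2;255;100;100m[48;2;15;15;25m🬛[38;2;15;15;25m[48;2;15;15;25m [38;2;15;15;25m[48;2;35;35;50m▌[38;2;15;15;25m[48;2;15;15;25m [38;2;15;15;25m[48;2;15;15;25m [0m
[38;2;255;100;100m[48;2;255;100;100m [38;2;255;100;100m[48;2;25;25;37m🬛[38;2;35;35;50m[48;2;15;15;25m🬕[38;2;255;100;100m[48;2;19;19;30m🬁[38;2;35;35;50m[48;2;15;15;25m🬨[38;2;35;35;50m[48;2;15;15;25m🬂[38;2;255;100;100m[48;2;19;19;30m🬁[38;2;35;35;50m[48;2;15;15;25m🬕[38;2;35;35;50m[48;2;15;15;25m🬂[38;2;35;35;50m[48;2;15;15;25m🬨[38;2;35;35;50m[48;2;15;15;25m🬂[38;2;35;35;50m[48;2;15;15;25m🬂[0m
[38;2;23;23;35m[48;2;255;100;100m🬺[38;2;15;15;25m[48;2;35;35;50m🬰[38;2;35;35;50m[48;2;15;15;25m🬛[38;2;15;15;25m[48;2;35;35;50m🬰[38;2;15;15;25m[48;2;35;35;50m🬐[38;2;15;15;25m[48;2;35;35;50m🬰[38;2;15;15;25m[48;2;35;35;50m🬰[38;2;35;35;50m[48;2;15;15;25m🬛[38;2;15;15;25m[48;2;35;35;50m🬰[38;2;15;15;25m[48;2;35;35;50m🬐[38;2;15;15;25m[48;2;35;35;50m🬰[38;2;15;15;25m[48;2;35;35;50m🬰[0m
[38;2;15;15;25m[48;2;15;15;25m [38;2;15;15;25m[48;2;15;15;25m [38;2;35;35;50m[48;2;15;15;25m▌[38;2;15;15;25m[48;2;15;15;25m [38;2;15;15;25m[48;2;35;35;50m▌[38;2;15;15;25m[48;2;15;15;25m [38;2;15;15;25m[48;2;15;15;25m [38;2;27;27;40m[48;2;255;100;100m🬝[38;2;15;15;25m[48;2;255;100;100m🬀[38;2;28;28;41m[48;2;255;100;100m🬊[38;2;15;15;25m[48;2;15;15;25m [38;2;15;15;25m[48;2;15;15;25m [0m
</frame>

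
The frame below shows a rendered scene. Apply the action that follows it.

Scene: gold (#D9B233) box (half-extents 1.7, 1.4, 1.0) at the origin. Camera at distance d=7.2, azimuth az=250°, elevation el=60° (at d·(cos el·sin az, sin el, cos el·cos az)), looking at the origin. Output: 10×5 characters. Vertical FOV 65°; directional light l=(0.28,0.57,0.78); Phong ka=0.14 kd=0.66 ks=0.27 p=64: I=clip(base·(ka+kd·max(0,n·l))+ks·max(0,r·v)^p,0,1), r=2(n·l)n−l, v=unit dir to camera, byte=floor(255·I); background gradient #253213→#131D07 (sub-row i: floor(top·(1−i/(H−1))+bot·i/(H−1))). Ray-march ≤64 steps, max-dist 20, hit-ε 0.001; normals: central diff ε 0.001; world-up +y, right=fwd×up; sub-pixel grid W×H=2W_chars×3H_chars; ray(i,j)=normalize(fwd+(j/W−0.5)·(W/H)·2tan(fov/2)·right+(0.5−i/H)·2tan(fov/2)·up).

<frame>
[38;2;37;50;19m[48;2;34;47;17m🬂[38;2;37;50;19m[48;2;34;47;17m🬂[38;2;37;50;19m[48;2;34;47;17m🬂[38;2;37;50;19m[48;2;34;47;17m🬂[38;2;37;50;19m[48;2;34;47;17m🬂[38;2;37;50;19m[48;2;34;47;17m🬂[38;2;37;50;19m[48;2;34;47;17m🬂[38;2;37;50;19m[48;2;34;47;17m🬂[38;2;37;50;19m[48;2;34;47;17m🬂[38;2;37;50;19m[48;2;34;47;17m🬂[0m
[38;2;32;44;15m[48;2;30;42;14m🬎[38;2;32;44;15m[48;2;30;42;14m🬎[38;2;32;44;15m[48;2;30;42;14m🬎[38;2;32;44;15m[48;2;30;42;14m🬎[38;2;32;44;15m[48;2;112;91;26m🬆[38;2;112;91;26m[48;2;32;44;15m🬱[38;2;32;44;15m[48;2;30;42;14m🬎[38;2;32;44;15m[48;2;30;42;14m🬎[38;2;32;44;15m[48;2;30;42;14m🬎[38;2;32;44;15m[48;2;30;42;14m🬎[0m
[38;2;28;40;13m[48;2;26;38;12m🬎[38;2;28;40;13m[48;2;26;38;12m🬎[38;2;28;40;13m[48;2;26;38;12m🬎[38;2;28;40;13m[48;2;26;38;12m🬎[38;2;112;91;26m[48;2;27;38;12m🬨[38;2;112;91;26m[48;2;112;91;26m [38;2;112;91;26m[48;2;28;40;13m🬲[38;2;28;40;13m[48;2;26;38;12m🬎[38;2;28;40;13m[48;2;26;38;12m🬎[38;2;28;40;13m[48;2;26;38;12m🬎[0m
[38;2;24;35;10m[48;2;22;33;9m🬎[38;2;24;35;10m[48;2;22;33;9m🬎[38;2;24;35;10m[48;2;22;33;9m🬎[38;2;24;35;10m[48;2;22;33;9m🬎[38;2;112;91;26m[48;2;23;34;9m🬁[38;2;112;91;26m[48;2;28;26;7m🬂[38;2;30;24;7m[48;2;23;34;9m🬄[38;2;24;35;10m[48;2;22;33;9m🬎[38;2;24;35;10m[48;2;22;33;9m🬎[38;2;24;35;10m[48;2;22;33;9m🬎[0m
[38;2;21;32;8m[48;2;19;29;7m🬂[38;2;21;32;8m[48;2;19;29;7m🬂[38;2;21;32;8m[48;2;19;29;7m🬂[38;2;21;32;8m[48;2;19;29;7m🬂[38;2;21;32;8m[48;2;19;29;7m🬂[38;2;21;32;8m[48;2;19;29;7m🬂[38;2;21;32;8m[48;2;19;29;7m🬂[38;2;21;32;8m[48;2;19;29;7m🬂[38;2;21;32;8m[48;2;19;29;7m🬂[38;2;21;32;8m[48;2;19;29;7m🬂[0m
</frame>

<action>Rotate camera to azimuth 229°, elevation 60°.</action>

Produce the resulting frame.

<frame>
[38;2;37;50;19m[48;2;34;47;17m🬂[38;2;37;50;19m[48;2;34;47;17m🬂[38;2;37;50;19m[48;2;34;47;17m🬂[38;2;37;50;19m[48;2;34;47;17m🬂[38;2;37;50;19m[48;2;34;47;17m🬂[38;2;37;50;19m[48;2;34;47;17m🬂[38;2;37;50;19m[48;2;34;47;17m🬂[38;2;37;50;19m[48;2;34;47;17m🬂[38;2;37;50;19m[48;2;34;47;17m🬂[38;2;37;50;19m[48;2;34;47;17m🬂[0m
[38;2;32;44;15m[48;2;30;42;14m🬎[38;2;32;44;15m[48;2;30;42;14m🬎[38;2;32;44;15m[48;2;30;42;14m🬎[38;2;31;44;15m[48;2;112;91;26m🬝[38;2;32;44;15m[48;2;112;91;26m🬆[38;2;32;44;15m[48;2;112;92;26m🬊[38;2;32;44;15m[48;2;30;42;14m🬎[38;2;32;44;15m[48;2;30;42;14m🬎[38;2;32;44;15m[48;2;30;42;14m🬎[38;2;32;44;15m[48;2;30;42;14m🬎[0m
[38;2;28;40;13m[48;2;26;38;12m🬎[38;2;28;40;13m[48;2;26;38;12m🬎[38;2;28;40;13m[48;2;26;38;12m🬎[38;2;27;39;12m[48;2;30;24;7m🬺[38;2;112;91;26m[48;2;30;24;7m🬊[38;2;112;91;26m[48;2;112;92;26m🬺[38;2;112;92;26m[48;2;29;32;10m🬛[38;2;28;40;13m[48;2;26;38;12m🬎[38;2;28;40;13m[48;2;26;38;12m🬎[38;2;28;40;13m[48;2;26;38;12m🬎[0m
[38;2;24;35;10m[48;2;22;33;9m🬎[38;2;24;35;10m[48;2;22;33;9m🬎[38;2;24;35;10m[48;2;22;33;9m🬎[38;2;24;35;10m[48;2;22;33;9m🬎[38;2;23;34;9m[48;2;30;24;7m🬺[38;2;112;91;26m[48;2;26;27;7m🬁[38;2;30;24;7m[48;2;23;34;9m🬀[38;2;24;35;10m[48;2;22;33;9m🬎[38;2;24;35;10m[48;2;22;33;9m🬎[38;2;24;35;10m[48;2;22;33;9m🬎[0m
[38;2;21;32;8m[48;2;19;29;7m🬂[38;2;21;32;8m[48;2;19;29;7m🬂[38;2;21;32;8m[48;2;19;29;7m🬂[38;2;21;32;8m[48;2;19;29;7m🬂[38;2;21;32;8m[48;2;19;29;7m🬂[38;2;21;32;8m[48;2;19;29;7m🬂[38;2;21;32;8m[48;2;19;29;7m🬂[38;2;21;32;8m[48;2;19;29;7m🬂[38;2;21;32;8m[48;2;19;29;7m🬂[38;2;21;32;8m[48;2;19;29;7m🬂[0m
</frame>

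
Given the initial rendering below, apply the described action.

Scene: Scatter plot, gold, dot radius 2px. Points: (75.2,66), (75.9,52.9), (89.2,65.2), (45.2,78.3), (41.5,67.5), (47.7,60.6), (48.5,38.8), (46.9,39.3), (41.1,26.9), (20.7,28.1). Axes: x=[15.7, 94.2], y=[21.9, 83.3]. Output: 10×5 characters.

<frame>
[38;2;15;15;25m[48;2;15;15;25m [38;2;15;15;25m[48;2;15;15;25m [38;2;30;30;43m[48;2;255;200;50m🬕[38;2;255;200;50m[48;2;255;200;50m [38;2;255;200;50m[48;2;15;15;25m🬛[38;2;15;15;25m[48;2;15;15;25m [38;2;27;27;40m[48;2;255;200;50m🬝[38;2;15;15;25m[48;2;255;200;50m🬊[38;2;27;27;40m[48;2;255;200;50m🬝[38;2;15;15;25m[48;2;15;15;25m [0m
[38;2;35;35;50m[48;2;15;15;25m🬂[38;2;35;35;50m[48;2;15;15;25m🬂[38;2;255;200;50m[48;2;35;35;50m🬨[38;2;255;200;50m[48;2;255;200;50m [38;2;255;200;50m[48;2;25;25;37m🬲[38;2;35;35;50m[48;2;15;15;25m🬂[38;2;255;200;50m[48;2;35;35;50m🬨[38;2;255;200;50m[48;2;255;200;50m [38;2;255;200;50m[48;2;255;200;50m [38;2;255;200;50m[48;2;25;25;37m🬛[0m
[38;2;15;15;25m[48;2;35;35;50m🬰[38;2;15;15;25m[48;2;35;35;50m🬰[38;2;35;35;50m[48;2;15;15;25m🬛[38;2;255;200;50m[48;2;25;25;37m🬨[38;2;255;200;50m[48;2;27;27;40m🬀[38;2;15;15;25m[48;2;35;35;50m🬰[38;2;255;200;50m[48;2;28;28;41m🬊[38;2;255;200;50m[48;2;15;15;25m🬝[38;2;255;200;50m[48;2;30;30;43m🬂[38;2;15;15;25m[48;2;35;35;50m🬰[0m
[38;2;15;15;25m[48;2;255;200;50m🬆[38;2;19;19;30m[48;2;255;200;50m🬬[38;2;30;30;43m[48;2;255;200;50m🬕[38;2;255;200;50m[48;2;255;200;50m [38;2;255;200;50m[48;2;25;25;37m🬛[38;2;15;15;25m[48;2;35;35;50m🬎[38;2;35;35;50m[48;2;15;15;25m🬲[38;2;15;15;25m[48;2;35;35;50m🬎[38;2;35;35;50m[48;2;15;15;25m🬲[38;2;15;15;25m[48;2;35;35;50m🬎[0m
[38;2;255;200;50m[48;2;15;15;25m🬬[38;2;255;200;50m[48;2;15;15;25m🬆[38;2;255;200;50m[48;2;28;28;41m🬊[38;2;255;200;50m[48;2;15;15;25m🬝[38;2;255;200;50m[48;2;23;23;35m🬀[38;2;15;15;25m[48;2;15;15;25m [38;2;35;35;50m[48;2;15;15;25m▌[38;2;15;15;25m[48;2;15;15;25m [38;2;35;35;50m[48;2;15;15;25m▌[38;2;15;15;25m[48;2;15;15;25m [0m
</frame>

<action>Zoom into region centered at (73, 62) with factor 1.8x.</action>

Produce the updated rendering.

<frame>
[38;2;15;15;25m[48;2;15;15;25m [38;2;15;15;25m[48;2;15;15;25m [38;2;35;35;50m[48;2;15;15;25m▌[38;2;15;15;25m[48;2;15;15;25m [38;2;35;35;50m[48;2;15;15;25m▌[38;2;15;15;25m[48;2;15;15;25m [38;2;35;35;50m[48;2;15;15;25m▌[38;2;15;15;25m[48;2;15;15;25m [38;2;35;35;50m[48;2;15;15;25m▌[38;2;15;15;25m[48;2;15;15;25m [0m
[38;2;35;35;50m[48;2;15;15;25m🬂[38;2;35;35;50m[48;2;15;15;25m🬂[38;2;35;35;50m[48;2;15;15;25m🬕[38;2;35;35;50m[48;2;15;15;25m🬂[38;2;35;35;50m[48;2;255;200;50m🬆[38;2;255;200;50m[48;2;35;35;50m🬺[38;2;27;27;40m[48;2;255;200;50m🬬[38;2;28;28;41m[48;2;255;200;50m🬆[38;2;255;200;50m[48;2;35;35;50m🬺[38;2;23;23;35m[48;2;255;200;50m🬬[0m
[38;2;15;15;25m[48;2;35;35;50m🬰[38;2;15;15;25m[48;2;35;35;50m🬰[38;2;35;35;50m[48;2;15;15;25m🬛[38;2;15;15;25m[48;2;35;35;50m🬰[38;2;255;200;50m[48;2;31;31;45m🬁[38;2;255;200;50m[48;2;25;25;37m🬕[38;2;35;35;50m[48;2;15;15;25m🬛[38;2;23;23;35m[48;2;255;200;50m🬺[38;2;255;200;50m[48;2;28;28;41m🬆[38;2;15;15;25m[48;2;35;35;50m🬰[0m
[38;2;15;15;25m[48;2;35;35;50m🬎[38;2;15;15;25m[48;2;35;35;50m🬎[38;2;35;35;50m[48;2;15;15;25m🬲[38;2;15;15;25m[48;2;35;35;50m🬎[38;2;35;35;50m[48;2;255;200;50m🬐[38;2;255;200;50m[48;2;255;200;50m [38;2;27;27;40m[48;2;255;200;50m🬸[38;2;15;15;25m[48;2;35;35;50m🬎[38;2;35;35;50m[48;2;15;15;25m🬲[38;2;15;15;25m[48;2;35;35;50m🬎[0m
[38;2;15;15;25m[48;2;15;15;25m [38;2;15;15;25m[48;2;15;15;25m [38;2;35;35;50m[48;2;15;15;25m▌[38;2;15;15;25m[48;2;15;15;25m [38;2;35;35;50m[48;2;15;15;25m▌[38;2;255;200;50m[48;2;15;15;25m🬀[38;2;35;35;50m[48;2;15;15;25m▌[38;2;15;15;25m[48;2;15;15;25m [38;2;35;35;50m[48;2;15;15;25m▌[38;2;15;15;25m[48;2;15;15;25m [0m
</frame>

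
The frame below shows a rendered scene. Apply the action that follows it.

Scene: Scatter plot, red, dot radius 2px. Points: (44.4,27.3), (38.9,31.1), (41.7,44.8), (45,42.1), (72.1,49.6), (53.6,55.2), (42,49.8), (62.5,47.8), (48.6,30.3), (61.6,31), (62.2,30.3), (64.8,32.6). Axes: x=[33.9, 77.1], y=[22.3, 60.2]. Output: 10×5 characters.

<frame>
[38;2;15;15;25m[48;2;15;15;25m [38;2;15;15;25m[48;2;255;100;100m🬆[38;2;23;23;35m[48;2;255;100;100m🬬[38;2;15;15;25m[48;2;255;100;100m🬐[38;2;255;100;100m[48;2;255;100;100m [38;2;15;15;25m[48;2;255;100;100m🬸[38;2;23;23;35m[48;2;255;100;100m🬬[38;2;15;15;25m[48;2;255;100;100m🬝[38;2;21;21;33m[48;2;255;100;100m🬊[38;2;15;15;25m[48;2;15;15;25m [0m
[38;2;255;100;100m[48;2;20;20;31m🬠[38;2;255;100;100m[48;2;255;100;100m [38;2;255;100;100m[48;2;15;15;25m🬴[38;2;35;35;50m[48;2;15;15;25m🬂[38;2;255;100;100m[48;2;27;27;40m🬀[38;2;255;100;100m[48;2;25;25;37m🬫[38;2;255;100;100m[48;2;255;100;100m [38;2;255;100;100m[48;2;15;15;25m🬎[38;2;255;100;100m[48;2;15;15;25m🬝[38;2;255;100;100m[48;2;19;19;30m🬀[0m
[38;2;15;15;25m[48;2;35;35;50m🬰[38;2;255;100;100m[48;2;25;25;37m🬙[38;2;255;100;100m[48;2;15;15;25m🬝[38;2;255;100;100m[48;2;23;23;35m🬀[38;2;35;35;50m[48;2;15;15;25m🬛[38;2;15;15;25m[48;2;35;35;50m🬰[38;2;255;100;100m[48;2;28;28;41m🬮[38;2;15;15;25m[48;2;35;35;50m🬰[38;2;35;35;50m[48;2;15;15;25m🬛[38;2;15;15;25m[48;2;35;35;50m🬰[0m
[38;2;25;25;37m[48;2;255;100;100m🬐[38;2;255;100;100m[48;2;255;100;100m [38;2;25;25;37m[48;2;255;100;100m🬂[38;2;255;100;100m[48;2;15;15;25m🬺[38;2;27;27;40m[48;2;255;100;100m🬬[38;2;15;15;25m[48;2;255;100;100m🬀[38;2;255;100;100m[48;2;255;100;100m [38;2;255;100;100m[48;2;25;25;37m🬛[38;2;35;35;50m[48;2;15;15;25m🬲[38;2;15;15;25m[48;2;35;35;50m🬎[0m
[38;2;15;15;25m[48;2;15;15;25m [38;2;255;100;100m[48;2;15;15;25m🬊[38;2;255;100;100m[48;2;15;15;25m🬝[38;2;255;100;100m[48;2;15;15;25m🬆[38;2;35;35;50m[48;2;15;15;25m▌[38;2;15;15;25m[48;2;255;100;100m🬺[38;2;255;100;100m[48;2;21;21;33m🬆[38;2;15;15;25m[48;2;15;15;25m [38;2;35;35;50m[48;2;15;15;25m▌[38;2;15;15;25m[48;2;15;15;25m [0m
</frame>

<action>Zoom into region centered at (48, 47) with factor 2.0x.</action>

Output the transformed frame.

<frame>
[38;2;15;15;25m[48;2;15;15;25m [38;2;15;15;25m[48;2;15;15;25m [38;2;23;23;35m[48;2;255;100;100m🬬[38;2;15;15;25m[48;2;15;15;25m [38;2;35;35;50m[48;2;15;15;25m▌[38;2;15;15;25m[48;2;15;15;25m [38;2;255;100;100m[48;2;28;28;41m🬊[38;2;255;100;100m[48;2;15;15;25m🬝[38;2;255;100;100m[48;2;23;23;35m🬀[38;2;15;15;25m[48;2;15;15;25m [0m
[38;2;35;35;50m[48;2;15;15;25m🬂[38;2;255;100;100m[48;2;25;25;37m🬫[38;2;255;100;100m[48;2;255;100;100m [38;2;255;100;100m[48;2;23;23;35m🬃[38;2;35;35;50m[48;2;15;15;25m🬕[38;2;35;35;50m[48;2;15;15;25m🬂[38;2;35;35;50m[48;2;15;15;25m🬕[38;2;35;35;50m[48;2;15;15;25m🬂[38;2;35;35;50m[48;2;15;15;25m🬕[38;2;35;35;50m[48;2;15;15;25m🬂[0m
[38;2;23;23;35m[48;2;255;100;100m🬝[38;2;15;15;25m[48;2;255;100;100m🬀[38;2;255;100;100m[48;2;25;25;37m🬲[38;2;23;23;35m[48;2;255;100;100m🬬[38;2;35;35;50m[48;2;15;15;25m🬛[38;2;15;15;25m[48;2;35;35;50m🬰[38;2;35;35;50m[48;2;15;15;25m🬛[38;2;15;15;25m[48;2;35;35;50m🬰[38;2;35;35;50m[48;2;15;15;25m🬛[38;2;15;15;25m[48;2;35;35;50m🬰[0m
[38;2;15;15;25m[48;2;35;35;50m🬎[38;2;255;100;100m[48;2;28;28;41m🬊[38;2;255;100;100m[48;2;35;35;50m🬬[38;2;255;100;100m[48;2;255;100;100m [38;2;27;27;40m[48;2;255;100;100m🬸[38;2;15;15;25m[48;2;35;35;50m🬎[38;2;35;35;50m[48;2;15;15;25m🬲[38;2;15;15;25m[48;2;35;35;50m🬎[38;2;35;35;50m[48;2;15;15;25m🬲[38;2;15;15;25m[48;2;35;35;50m🬎[0m
[38;2;15;15;25m[48;2;15;15;25m [38;2;15;15;25m[48;2;15;15;25m [38;2;35;35;50m[48;2;15;15;25m▌[38;2;255;100;100m[48;2;15;15;25m🬀[38;2;35;35;50m[48;2;15;15;25m▌[38;2;15;15;25m[48;2;15;15;25m [38;2;35;35;50m[48;2;15;15;25m▌[38;2;15;15;25m[48;2;15;15;25m [38;2;35;35;50m[48;2;15;15;25m▌[38;2;15;15;25m[48;2;15;15;25m [0m
</frame>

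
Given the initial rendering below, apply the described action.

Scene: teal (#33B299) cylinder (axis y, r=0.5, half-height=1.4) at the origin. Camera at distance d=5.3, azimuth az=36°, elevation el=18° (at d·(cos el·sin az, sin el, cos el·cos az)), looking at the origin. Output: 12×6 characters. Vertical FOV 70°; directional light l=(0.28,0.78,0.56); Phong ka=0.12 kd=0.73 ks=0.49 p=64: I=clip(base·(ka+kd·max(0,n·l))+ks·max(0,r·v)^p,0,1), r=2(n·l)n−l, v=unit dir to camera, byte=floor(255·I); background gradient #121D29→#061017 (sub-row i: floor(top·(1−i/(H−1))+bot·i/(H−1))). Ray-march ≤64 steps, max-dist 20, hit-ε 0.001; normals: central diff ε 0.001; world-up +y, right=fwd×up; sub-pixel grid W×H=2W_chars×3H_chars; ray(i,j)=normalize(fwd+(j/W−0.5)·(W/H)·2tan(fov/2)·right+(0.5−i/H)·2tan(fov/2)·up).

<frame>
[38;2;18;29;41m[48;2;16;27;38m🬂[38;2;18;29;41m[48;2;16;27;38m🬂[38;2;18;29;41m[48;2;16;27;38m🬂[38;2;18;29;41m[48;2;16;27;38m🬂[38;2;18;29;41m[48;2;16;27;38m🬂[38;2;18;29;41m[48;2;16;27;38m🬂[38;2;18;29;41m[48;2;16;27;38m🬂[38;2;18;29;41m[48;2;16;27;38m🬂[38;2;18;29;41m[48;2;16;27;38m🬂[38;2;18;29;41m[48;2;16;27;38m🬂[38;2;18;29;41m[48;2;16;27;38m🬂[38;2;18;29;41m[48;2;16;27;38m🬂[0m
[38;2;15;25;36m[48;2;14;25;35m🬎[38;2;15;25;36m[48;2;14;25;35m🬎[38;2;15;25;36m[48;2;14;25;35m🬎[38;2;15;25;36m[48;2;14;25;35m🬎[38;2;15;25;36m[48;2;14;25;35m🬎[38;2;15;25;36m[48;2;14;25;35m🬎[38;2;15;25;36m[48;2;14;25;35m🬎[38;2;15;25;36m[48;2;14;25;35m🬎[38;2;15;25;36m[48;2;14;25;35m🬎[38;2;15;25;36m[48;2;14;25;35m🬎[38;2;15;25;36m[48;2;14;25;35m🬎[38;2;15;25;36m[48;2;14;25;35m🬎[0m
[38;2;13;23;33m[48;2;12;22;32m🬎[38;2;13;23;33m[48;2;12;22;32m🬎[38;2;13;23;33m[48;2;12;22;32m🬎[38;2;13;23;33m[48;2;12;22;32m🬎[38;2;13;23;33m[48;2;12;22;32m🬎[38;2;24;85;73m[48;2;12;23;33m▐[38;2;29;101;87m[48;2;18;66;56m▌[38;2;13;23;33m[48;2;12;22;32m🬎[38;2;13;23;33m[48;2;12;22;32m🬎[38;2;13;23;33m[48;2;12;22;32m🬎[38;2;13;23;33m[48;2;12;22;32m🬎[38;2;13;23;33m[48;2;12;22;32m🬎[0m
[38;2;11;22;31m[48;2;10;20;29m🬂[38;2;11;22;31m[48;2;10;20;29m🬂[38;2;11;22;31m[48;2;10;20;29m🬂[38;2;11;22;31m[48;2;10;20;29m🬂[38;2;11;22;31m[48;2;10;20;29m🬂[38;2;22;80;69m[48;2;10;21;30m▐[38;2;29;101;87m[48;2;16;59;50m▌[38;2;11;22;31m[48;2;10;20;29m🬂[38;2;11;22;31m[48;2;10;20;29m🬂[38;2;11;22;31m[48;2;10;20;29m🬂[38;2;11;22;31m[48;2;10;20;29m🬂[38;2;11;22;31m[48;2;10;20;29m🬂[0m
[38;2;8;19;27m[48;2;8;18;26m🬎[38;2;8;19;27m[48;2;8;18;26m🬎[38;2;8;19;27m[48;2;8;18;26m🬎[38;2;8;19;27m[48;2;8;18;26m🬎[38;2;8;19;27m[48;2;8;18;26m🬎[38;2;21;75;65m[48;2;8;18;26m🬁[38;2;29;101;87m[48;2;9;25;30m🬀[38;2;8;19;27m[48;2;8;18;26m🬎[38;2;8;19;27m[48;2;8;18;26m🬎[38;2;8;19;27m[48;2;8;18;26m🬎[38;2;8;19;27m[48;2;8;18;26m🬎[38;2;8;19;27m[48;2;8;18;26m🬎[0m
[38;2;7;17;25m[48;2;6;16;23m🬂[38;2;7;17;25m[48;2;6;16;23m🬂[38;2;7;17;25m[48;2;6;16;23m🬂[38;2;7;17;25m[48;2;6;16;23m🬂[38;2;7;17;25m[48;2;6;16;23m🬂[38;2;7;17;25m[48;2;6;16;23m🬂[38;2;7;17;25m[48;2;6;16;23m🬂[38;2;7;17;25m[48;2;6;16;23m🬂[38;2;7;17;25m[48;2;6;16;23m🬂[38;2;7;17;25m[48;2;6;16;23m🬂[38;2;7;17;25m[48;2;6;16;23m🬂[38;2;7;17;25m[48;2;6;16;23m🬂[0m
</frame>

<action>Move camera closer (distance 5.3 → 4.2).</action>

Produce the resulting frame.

<frame>
[38;2;18;29;41m[48;2;16;27;38m🬂[38;2;18;29;41m[48;2;16;27;38m🬂[38;2;18;29;41m[48;2;16;27;38m🬂[38;2;18;29;41m[48;2;16;27;38m🬂[38;2;18;29;41m[48;2;16;27;38m🬂[38;2;18;29;41m[48;2;16;27;38m🬂[38;2;18;29;41m[48;2;16;27;38m🬂[38;2;18;29;41m[48;2;16;27;38m🬂[38;2;18;29;41m[48;2;16;27;38m🬂[38;2;18;29;41m[48;2;16;27;38m🬂[38;2;18;29;41m[48;2;16;27;38m🬂[38;2;18;29;41m[48;2;16;27;38m🬂[0m
[38;2;15;25;36m[48;2;14;25;35m🬎[38;2;15;25;36m[48;2;14;25;35m🬎[38;2;15;25;36m[48;2;14;25;35m🬎[38;2;15;25;36m[48;2;14;25;35m🬎[38;2;15;25;36m[48;2;14;25;35m🬎[38;2;14;25;36m[48;2;27;96;82m🬝[38;2;15;25;36m[48;2;26;91;78m🬎[38;2;15;25;36m[48;2;14;25;35m🬎[38;2;15;25;36m[48;2;14;25;35m🬎[38;2;15;25;36m[48;2;14;25;35m🬎[38;2;15;25;36m[48;2;14;25;35m🬎[38;2;15;25;36m[48;2;14;25;35m🬎[0m
[38;2;13;23;33m[48;2;12;22;32m🬎[38;2;13;23;33m[48;2;12;22;32m🬎[38;2;13;23;33m[48;2;12;22;32m🬎[38;2;13;23;33m[48;2;12;22;32m🬎[38;2;13;23;33m[48;2;12;22;32m🬎[38;2;27;94;81m[48;2;12;23;33m▐[38;2;29;101;87m[48;2;22;80;69m▌[38;2;13;23;33m[48;2;12;22;32m🬎[38;2;13;23;33m[48;2;12;22;32m🬎[38;2;13;23;33m[48;2;12;22;32m🬎[38;2;13;23;33m[48;2;12;22;32m🬎[38;2;13;23;33m[48;2;12;22;32m🬎[0m
[38;2;11;22;31m[48;2;10;20;29m🬂[38;2;11;22;31m[48;2;10;20;29m🬂[38;2;11;22;31m[48;2;10;20;29m🬂[38;2;11;22;31m[48;2;10;20;29m🬂[38;2;11;22;31m[48;2;10;20;29m🬂[38;2;26;93;79m[48;2;10;21;30m▐[38;2;29;101;87m[48;2;21;77;66m▌[38;2;11;22;31m[48;2;10;20;29m🬂[38;2;11;22;31m[48;2;10;20;29m🬂[38;2;11;22;31m[48;2;10;20;29m🬂[38;2;11;22;31m[48;2;10;20;29m🬂[38;2;11;22;31m[48;2;10;20;29m🬂[0m
[38;2;8;19;27m[48;2;8;18;26m🬎[38;2;8;19;27m[48;2;8;18;26m🬎[38;2;8;19;27m[48;2;8;18;26m🬎[38;2;8;19;27m[48;2;8;18;26m🬎[38;2;8;19;27m[48;2;8;18;26m🬎[38;2;25;90;77m[48;2;8;18;26m🬉[38;2;24;87;75m[48;2;8;18;26m🬎[38;2;8;19;27m[48;2;8;18;26m🬎[38;2;8;19;27m[48;2;8;18;26m🬎[38;2;8;19;27m[48;2;8;18;26m🬎[38;2;8;19;27m[48;2;8;18;26m🬎[38;2;8;19;27m[48;2;8;18;26m🬎[0m
[38;2;7;17;25m[48;2;6;16;23m🬂[38;2;7;17;25m[48;2;6;16;23m🬂[38;2;7;17;25m[48;2;6;16;23m🬂[38;2;7;17;25m[48;2;6;16;23m🬂[38;2;7;17;25m[48;2;6;16;23m🬂[38;2;7;17;25m[48;2;6;16;23m🬂[38;2;7;17;25m[48;2;6;16;23m🬂[38;2;7;17;25m[48;2;6;16;23m🬂[38;2;7;17;25m[48;2;6;16;23m🬂[38;2;7;17;25m[48;2;6;16;23m🬂[38;2;7;17;25m[48;2;6;16;23m🬂[38;2;7;17;25m[48;2;6;16;23m🬂[0m
</frame>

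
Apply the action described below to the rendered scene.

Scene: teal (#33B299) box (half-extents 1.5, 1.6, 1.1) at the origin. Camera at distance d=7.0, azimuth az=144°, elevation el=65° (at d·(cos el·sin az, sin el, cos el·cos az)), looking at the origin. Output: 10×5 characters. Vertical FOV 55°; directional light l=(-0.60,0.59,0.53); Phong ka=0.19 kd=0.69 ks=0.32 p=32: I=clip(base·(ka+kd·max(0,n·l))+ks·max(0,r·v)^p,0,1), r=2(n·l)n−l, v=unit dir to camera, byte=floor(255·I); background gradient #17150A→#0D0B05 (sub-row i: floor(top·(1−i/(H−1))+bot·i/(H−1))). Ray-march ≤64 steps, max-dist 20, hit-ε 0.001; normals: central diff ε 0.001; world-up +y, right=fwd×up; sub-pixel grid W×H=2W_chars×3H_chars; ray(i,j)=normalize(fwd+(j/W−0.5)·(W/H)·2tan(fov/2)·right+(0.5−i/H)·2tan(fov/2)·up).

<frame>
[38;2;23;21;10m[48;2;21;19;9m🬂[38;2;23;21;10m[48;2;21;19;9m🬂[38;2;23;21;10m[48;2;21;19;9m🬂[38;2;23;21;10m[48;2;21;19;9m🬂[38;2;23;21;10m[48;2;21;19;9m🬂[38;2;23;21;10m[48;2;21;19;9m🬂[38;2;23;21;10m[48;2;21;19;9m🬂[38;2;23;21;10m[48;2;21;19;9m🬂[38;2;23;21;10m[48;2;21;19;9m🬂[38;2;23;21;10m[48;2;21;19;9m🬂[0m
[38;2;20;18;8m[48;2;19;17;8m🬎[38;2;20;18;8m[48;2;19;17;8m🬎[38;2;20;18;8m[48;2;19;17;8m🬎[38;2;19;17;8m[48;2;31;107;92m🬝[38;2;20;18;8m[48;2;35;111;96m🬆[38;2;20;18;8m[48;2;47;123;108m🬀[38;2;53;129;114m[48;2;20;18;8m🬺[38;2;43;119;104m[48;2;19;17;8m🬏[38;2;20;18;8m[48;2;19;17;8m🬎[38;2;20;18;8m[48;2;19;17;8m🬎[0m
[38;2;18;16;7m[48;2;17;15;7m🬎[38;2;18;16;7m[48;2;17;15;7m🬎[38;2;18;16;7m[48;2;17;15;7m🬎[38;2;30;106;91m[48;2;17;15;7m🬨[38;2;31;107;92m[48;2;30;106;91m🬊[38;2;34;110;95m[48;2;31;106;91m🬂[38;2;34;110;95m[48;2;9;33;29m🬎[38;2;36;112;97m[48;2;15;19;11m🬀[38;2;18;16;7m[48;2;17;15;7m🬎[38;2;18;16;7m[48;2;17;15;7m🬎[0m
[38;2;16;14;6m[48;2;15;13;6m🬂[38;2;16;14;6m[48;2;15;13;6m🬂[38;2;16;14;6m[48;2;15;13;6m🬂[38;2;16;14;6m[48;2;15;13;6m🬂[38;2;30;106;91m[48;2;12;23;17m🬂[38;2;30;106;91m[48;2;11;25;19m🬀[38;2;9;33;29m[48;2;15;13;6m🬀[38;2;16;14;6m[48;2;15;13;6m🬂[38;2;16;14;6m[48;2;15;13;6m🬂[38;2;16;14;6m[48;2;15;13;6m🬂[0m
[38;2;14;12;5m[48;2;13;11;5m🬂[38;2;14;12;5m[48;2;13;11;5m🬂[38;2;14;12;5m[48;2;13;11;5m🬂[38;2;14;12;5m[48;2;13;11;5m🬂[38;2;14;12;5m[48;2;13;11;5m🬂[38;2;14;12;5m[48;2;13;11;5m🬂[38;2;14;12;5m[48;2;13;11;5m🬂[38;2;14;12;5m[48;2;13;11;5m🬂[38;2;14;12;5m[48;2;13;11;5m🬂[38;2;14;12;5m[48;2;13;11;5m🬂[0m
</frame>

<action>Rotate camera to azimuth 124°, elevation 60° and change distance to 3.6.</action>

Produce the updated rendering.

<frame>
[38;2;23;21;10m[48;2;21;19;9m🬂[38;2;22;20;9m[48;2;39;115;100m🬎[38;2;23;21;10m[48;2;59;135;120m🬀[38;2;89;165;150m[48;2;77;153;138m▐[38;2;92;167;153m[48;2;96;171;157m🬂[38;2;71;147;132m[48;2;85;161;146m▐[38;2;46;122;107m[48;2;57;133;118m▐[38;2;38;114;99m[48;2;34;109;95m▌[38;2;32;108;93m[48;2;31;106;91m🬄[38;2;30;106;91m[48;2;21;19;9m🬝[0m
[38;2;20;18;8m[48;2;31;107;92m🬀[38;2;38;114;99m[48;2;33;109;94m🬉[38;2;53;129;114m[48;2;42;118;103m🬉[38;2;72;148;133m[48;2;54;129;115m🬊[38;2;79;155;140m[48;2;57;133;118m🬎[38;2;70;146;131m[48;2;52;128;113m🬆[38;2;50;126;111m[48;2;39;115;100m🬄[38;2;35;111;96m[48;2;32;108;93m🬄[38;2;31;107;92m[48;2;30;106;91m🬄[38;2;30;106;91m[48;2;19;17;8m🬀[0m
[38;2;30;106;91m[48;2;31;106;91m🬺[38;2;31;107;92m[48;2;30;106;91m🬊[38;2;35;111;96m[48;2;31;107;92m🬂[38;2;41;117;102m[48;2;33;109;94m🬂[38;2;45;121;106m[48;2;35;110;96m🬂[38;2;41;117;102m[48;2;33;109;94m🬂[38;2;34;110;95m[48;2;31;107;92m🬂[38;2;31;106;92m[48;2;30;106;91m🬄[38;2;30;106;91m[48;2;17;15;7m🬄[38;2;18;16;7m[48;2;17;15;7m🬎[0m
[38;2;16;14;6m[48;2;15;13;6m🬂[38;2;30;106;91m[48;2;15;13;6m🬊[38;2;30;106;91m[48;2;30;106;91m [38;2;31;107;92m[48;2;30;106;91m🬁[38;2;31;107;92m[48;2;30;106;91m🬂[38;2;31;106;92m[48;2;30;106;91m🬀[38;2;30;106;91m[48;2;30;106;91m [38;2;30;106;91m[48;2;15;13;6m🬄[38;2;16;14;6m[48;2;15;13;6m🬂[38;2;16;14;6m[48;2;15;13;6m🬂[0m
[38;2;14;12;5m[48;2;13;11;5m🬂[38;2;14;12;5m[48;2;13;11;5m🬂[38;2;30;106;91m[48;2;13;11;5m🬁[38;2;30;106;91m[48;2;13;11;5m🬊[38;2;30;106;91m[48;2;30;106;91m [38;2;30;106;91m[48;2;30;106;91m [38;2;30;106;91m[48;2;13;11;5m🬕[38;2;14;12;5m[48;2;13;11;5m🬂[38;2;14;12;5m[48;2;13;11;5m🬂[38;2;14;12;5m[48;2;13;11;5m🬂[0m
</frame>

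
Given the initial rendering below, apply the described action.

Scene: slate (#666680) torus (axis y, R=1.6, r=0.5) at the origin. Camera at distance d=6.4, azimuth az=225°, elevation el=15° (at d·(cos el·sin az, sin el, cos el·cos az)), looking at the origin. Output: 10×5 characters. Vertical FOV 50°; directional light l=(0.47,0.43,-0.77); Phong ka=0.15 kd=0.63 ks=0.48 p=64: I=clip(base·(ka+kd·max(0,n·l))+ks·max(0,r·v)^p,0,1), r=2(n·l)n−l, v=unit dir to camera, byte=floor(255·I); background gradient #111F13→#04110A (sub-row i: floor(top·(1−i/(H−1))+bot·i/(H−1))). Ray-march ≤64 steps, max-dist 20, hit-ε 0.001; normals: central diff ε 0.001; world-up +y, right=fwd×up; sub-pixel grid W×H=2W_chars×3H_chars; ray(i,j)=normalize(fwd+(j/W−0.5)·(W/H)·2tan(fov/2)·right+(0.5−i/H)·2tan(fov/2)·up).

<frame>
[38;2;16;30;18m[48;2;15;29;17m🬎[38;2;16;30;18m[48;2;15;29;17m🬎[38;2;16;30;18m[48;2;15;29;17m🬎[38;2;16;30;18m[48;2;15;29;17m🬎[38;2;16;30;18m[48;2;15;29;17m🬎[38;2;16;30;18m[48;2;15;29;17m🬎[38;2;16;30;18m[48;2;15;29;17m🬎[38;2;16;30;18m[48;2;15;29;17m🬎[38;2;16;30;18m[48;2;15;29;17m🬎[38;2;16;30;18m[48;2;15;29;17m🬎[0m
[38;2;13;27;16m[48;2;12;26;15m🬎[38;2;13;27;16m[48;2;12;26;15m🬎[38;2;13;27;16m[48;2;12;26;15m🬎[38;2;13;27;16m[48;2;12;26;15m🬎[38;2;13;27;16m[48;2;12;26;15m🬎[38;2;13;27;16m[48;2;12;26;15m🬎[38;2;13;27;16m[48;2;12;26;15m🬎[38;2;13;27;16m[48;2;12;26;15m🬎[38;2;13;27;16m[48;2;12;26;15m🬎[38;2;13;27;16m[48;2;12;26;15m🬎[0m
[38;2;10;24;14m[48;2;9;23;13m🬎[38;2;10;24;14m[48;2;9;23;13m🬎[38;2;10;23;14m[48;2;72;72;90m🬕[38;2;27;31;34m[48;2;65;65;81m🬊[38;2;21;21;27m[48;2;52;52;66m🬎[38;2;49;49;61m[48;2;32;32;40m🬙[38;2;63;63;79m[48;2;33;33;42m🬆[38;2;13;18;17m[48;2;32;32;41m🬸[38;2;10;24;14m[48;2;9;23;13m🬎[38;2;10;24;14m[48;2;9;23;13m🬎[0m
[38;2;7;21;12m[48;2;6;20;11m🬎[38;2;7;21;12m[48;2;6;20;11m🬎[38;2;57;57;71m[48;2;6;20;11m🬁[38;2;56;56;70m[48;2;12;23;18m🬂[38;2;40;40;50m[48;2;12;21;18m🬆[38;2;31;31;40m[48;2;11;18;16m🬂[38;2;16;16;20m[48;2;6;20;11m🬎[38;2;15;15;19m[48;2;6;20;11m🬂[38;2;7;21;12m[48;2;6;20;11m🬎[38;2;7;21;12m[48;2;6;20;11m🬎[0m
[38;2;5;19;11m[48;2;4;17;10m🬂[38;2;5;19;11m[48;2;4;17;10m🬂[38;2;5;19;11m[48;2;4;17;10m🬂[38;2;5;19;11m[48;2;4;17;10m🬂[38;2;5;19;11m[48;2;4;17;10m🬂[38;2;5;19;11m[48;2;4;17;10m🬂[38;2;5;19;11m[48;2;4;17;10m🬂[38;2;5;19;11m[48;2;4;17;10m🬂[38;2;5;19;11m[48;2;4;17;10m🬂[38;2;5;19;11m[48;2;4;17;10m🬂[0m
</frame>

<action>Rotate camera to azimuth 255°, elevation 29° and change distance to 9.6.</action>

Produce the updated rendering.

<frame>
[38;2;16;30;18m[48;2;15;29;17m🬎[38;2;16;30;18m[48;2;15;29;17m🬎[38;2;16;30;18m[48;2;15;29;17m🬎[38;2;16;30;18m[48;2;15;29;17m🬎[38;2;16;30;18m[48;2;15;29;17m🬎[38;2;16;30;18m[48;2;15;29;17m🬎[38;2;16;30;18m[48;2;15;29;17m🬎[38;2;16;30;18m[48;2;15;29;17m🬎[38;2;16;30;18m[48;2;15;29;17m🬎[38;2;16;30;18m[48;2;15;29;17m🬎[0m
[38;2;13;27;16m[48;2;12;26;15m🬎[38;2;13;27;16m[48;2;12;26;15m🬎[38;2;13;27;16m[48;2;12;26;15m🬎[38;2;13;27;16m[48;2;12;26;15m🬎[38;2;13;27;16m[48;2;12;26;15m🬎[38;2;13;27;16m[48;2;12;26;15m🬎[38;2;13;27;16m[48;2;12;26;15m🬎[38;2;13;27;16m[48;2;12;26;15m🬎[38;2;13;27;16m[48;2;12;26;15m🬎[38;2;13;27;16m[48;2;12;26;15m🬎[0m
[38;2;10;24;14m[48;2;9;23;13m🬎[38;2;10;24;14m[48;2;9;23;13m🬎[38;2;10;24;14m[48;2;9;23;13m🬎[38;2;19;29;25m[48;2;140;140;155m🬝[38;2;46;46;58m[48;2;17;17;21m🬮[38;2;19;22;24m[48;2;47;47;59m🬛[38;2;23;26;30m[48;2;75;75;94m🬸[38;2;10;24;14m[48;2;9;23;13m🬎[38;2;10;24;14m[48;2;9;23;13m🬎[38;2;10;24;14m[48;2;9;23;13m🬎[0m
[38;2;7;21;12m[48;2;6;20;11m🬎[38;2;7;21;12m[48;2;6;20;11m🬎[38;2;7;21;12m[48;2;6;20;11m🬎[38;2;35;35;44m[48;2;6;20;11m🬁[38;2;31;31;39m[48;2;6;20;11m🬂[38;2;16;16;20m[48;2;6;20;11m🬆[38;2;15;15;19m[48;2;6;20;11m🬂[38;2;7;21;12m[48;2;6;20;11m🬎[38;2;7;21;12m[48;2;6;20;11m🬎[38;2;7;21;12m[48;2;6;20;11m🬎[0m
[38;2;5;19;11m[48;2;4;17;10m🬂[38;2;5;19;11m[48;2;4;17;10m🬂[38;2;5;19;11m[48;2;4;17;10m🬂[38;2;5;19;11m[48;2;4;17;10m🬂[38;2;5;19;11m[48;2;4;17;10m🬂[38;2;5;19;11m[48;2;4;17;10m🬂[38;2;5;19;11m[48;2;4;17;10m🬂[38;2;5;19;11m[48;2;4;17;10m🬂[38;2;5;19;11m[48;2;4;17;10m🬂[38;2;5;19;11m[48;2;4;17;10m🬂[0m
</frame>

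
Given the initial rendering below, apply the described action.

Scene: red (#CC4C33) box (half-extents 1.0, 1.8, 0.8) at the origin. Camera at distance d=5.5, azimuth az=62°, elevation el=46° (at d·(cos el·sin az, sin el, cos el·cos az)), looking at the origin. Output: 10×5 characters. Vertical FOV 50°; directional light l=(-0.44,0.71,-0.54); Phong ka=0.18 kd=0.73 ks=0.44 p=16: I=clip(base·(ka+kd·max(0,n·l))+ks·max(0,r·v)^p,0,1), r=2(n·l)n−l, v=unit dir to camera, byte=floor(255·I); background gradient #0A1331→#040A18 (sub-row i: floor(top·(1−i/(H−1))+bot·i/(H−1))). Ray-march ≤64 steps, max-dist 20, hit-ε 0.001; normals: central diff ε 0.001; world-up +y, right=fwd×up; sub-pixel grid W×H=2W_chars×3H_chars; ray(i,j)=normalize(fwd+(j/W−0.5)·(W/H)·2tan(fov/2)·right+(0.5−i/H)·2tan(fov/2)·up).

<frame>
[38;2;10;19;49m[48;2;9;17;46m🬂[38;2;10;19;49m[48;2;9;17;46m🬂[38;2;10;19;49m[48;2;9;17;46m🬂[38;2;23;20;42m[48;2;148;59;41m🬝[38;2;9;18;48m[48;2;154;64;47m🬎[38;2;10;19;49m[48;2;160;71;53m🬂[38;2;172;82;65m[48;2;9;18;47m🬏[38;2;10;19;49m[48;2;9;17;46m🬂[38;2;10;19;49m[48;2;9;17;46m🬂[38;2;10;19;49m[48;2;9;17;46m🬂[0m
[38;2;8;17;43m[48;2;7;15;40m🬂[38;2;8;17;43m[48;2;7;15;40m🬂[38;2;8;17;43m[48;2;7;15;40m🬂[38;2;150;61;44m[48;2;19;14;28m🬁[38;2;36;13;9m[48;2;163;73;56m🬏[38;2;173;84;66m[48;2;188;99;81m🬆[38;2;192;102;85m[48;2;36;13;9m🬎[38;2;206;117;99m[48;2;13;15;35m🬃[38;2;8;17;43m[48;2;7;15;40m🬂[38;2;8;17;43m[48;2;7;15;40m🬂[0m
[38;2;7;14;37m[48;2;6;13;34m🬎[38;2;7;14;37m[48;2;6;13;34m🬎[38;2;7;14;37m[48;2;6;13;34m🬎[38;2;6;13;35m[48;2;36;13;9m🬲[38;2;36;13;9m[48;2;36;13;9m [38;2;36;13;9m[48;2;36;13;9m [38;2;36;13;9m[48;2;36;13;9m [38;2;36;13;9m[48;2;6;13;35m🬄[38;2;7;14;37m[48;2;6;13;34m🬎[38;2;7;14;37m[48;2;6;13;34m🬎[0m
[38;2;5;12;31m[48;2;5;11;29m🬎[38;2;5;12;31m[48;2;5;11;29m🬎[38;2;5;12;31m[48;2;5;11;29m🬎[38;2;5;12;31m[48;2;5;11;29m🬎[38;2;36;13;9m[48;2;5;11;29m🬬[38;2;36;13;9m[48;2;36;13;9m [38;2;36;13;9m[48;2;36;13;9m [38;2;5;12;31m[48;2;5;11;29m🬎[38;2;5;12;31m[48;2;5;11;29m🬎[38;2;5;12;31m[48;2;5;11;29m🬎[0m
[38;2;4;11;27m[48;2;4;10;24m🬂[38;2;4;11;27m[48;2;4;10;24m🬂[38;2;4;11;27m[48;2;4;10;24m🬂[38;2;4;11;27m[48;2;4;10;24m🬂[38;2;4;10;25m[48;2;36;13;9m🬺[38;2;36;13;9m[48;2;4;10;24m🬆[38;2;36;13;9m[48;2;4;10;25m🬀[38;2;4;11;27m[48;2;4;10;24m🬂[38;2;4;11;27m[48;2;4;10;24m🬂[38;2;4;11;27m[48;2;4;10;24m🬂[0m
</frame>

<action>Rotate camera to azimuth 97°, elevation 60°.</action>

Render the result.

<frame>
[38;2;10;19;49m[48;2;9;17;46m🬂[38;2;10;19;49m[48;2;9;17;46m🬂[38;2;10;19;49m[48;2;9;17;46m🬂[38;2;10;19;49m[48;2;9;17;46m🬂[38;2;142;53;35m[48;2;9;18;48m🬱[38;2;9;18;48m[48;2;143;54;36m🬎[38;2;9;18;48m[48;2;147;57;40m🬎[38;2;10;19;49m[48;2;9;17;46m🬂[38;2;10;19;49m[48;2;9;17;46m🬂[38;2;10;19;49m[48;2;9;17;46m🬂[0m
[38;2;8;17;43m[48;2;7;15;40m🬂[38;2;8;17;43m[48;2;7;15;40m🬂[38;2;8;17;43m[48;2;7;15;40m🬂[38;2;142;53;35m[48;2;7;16;41m▐[38;2;142;53;35m[48;2;143;53;36m▌[38;2;144;54;37m[48;2;146;56;39m🬕[38;2;149;60;42m[48;2;155;65;48m🬕[38;2;8;17;43m[48;2;7;15;40m🬂[38;2;8;17;43m[48;2;7;15;40m🬂[38;2;8;17;43m[48;2;7;15;40m🬂[0m
[38;2;7;14;37m[48;2;6;13;34m🬎[38;2;7;14;37m[48;2;6;13;34m🬎[38;2;7;14;37m[48;2;6;13;34m🬎[38;2;142;53;35m[48;2;21;13;22m🬉[38;2;142;53;36m[48;2;36;13;9m🬎[38;2;146;57;39m[48;2;36;13;9m🬎[38;2;156;66;49m[48;2;36;13;9m🬎[38;2;7;14;37m[48;2;6;13;34m🬎[38;2;7;14;37m[48;2;6;13;34m🬎[38;2;7;14;37m[48;2;6;13;34m🬎[0m
[38;2;5;12;31m[48;2;5;11;29m🬎[38;2;5;12;31m[48;2;5;11;29m🬎[38;2;5;12;31m[48;2;5;11;29m🬎[38;2;36;13;9m[48;2;5;11;30m🬁[38;2;36;13;9m[48;2;36;13;9m [38;2;36;13;9m[48;2;36;13;9m [38;2;36;13;9m[48;2;5;12;30m▌[38;2;5;12;31m[48;2;5;11;29m🬎[38;2;5;12;31m[48;2;5;11;29m🬎[38;2;5;12;31m[48;2;5;11;29m🬎[0m
[38;2;4;11;27m[48;2;4;10;24m🬂[38;2;4;11;27m[48;2;4;10;24m🬂[38;2;4;11;27m[48;2;4;10;24m🬂[38;2;4;11;27m[48;2;4;10;24m🬂[38;2;4;11;27m[48;2;4;10;24m🬂[38;2;4;11;27m[48;2;4;10;24m🬂[38;2;4;11;27m[48;2;4;10;24m🬂[38;2;4;11;27m[48;2;4;10;24m🬂[38;2;4;11;27m[48;2;4;10;24m🬂[38;2;4;11;27m[48;2;4;10;24m🬂[0m
</frame>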